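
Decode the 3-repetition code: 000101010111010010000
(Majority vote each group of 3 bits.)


Groups: 000, 101, 010, 111, 010, 010, 000
Majority votes: 0101000

0101000


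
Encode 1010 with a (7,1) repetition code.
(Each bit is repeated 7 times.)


Each bit -> 7 copies

1111111000000011111110000000


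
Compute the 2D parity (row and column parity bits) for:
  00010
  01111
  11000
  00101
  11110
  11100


Row parities: 100001
Column parities: 10010

Row P: 100001, Col P: 10010, Corner: 0


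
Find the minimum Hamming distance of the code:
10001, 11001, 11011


Comparing all pairs, minimum distance: 1
Can detect 0 errors, correct 0 errors

1


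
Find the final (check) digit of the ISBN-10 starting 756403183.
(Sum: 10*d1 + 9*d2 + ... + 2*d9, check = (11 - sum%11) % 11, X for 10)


Weighted sum: 240
240 mod 11 = 9

Check digit: 2


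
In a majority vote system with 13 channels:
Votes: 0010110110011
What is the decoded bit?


Ones: 7 out of 13
Threshold: 7

1 (7/13 voted 1)


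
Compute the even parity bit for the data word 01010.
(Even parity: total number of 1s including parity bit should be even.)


Number of 1s in data: 2
Parity bit: 0

0


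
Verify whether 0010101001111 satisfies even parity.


Number of 1s: 7

No, parity error (7 ones)


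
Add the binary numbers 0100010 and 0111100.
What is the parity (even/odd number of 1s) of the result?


0100010 = 34
0111100 = 60
Sum = 94 = 1011110
1s count = 5

odd parity (5 ones in 1011110)


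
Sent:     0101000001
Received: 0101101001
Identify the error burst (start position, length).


XOR: 0000101000

Burst at position 4, length 3


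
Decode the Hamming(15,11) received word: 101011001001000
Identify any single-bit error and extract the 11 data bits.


Syndrome = 4: error at position 4

Data: 11101001000 (corrected bit 4)


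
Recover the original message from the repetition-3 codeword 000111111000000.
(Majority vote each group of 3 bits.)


Groups: 000, 111, 111, 000, 000
Majority votes: 01100

01100


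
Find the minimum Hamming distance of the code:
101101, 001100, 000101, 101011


Comparing all pairs, minimum distance: 2
Can detect 1 errors, correct 0 errors

2


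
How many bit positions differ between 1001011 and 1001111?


XOR: 0000100
Count of 1s: 1

1


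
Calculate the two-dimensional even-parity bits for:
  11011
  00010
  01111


Row parities: 010
Column parities: 10110

Row P: 010, Col P: 10110, Corner: 1


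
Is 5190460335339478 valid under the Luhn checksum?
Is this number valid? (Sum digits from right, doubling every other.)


Luhn sum = 74
74 mod 10 = 4

Invalid (Luhn sum mod 10 = 4)


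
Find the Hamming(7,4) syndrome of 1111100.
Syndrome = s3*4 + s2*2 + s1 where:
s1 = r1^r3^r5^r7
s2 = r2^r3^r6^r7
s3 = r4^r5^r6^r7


s1=1, s2=0, s3=0

Syndrome = 1 (error at position 1)


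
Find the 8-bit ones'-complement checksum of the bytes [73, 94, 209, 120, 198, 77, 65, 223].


Sum = 1059 mod 256 = 35
Complement = 220

220


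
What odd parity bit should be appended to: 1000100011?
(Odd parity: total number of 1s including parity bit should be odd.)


Number of 1s in data: 4
Parity bit: 1

1


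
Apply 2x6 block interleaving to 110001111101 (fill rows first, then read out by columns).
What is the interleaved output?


Matrix:
  110001
  111101
Read columns: 111101010011

111101010011


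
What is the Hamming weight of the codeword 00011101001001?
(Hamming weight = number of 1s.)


Counting 1s in 00011101001001

6


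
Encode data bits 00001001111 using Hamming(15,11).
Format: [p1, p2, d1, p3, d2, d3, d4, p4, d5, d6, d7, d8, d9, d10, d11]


Parity bits: p1=1, p2=0, p3=0, p4=1

100000011001111


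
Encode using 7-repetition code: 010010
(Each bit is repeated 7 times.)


Each bit -> 7 copies

000000011111110000000000000011111110000000


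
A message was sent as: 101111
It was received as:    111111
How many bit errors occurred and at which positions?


XOR: 010000

1 error(s) at position(s): 1


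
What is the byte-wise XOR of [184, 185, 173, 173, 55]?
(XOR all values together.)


XOR chain: 184 ^ 185 ^ 173 ^ 173 ^ 55 = 54

54


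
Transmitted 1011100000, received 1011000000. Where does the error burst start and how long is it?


XOR: 0000100000

Burst at position 4, length 1


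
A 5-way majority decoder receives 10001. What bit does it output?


Ones: 2 out of 5
Threshold: 3

0 (2/5 voted 1)


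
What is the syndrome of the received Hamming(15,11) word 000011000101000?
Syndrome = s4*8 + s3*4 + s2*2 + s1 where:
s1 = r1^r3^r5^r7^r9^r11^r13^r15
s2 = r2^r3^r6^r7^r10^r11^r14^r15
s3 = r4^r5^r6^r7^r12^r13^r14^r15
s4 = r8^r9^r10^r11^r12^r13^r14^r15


s1=1, s2=0, s3=1, s4=0

Syndrome = 5 (error at position 5)


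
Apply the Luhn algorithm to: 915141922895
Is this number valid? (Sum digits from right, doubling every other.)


Luhn sum = 58
58 mod 10 = 8

Invalid (Luhn sum mod 10 = 8)


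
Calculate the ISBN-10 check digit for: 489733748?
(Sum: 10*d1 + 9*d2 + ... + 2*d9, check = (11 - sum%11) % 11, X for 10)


Weighted sum: 322
322 mod 11 = 3

Check digit: 8


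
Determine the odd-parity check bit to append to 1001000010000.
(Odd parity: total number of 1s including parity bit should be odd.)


Number of 1s in data: 3
Parity bit: 0

0


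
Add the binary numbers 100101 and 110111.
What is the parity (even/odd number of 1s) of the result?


100101 = 37
110111 = 55
Sum = 92 = 1011100
1s count = 4

even parity (4 ones in 1011100)


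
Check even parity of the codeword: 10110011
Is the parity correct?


Number of 1s: 5

No, parity error (5 ones)


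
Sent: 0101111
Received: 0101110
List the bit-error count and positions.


XOR: 0000001

1 error(s) at position(s): 6


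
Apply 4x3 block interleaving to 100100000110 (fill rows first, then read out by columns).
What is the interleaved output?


Matrix:
  100
  100
  000
  110
Read columns: 110100010000

110100010000


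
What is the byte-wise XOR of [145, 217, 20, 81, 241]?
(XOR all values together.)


XOR chain: 145 ^ 217 ^ 20 ^ 81 ^ 241 = 252

252


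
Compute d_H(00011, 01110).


XOR: 01101
Count of 1s: 3

3


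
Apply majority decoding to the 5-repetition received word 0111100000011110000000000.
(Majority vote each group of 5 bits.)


Groups: 01111, 00000, 01111, 00000, 00000
Majority votes: 10100

10100


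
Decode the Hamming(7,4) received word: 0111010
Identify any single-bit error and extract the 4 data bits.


Syndrome = 3: error at position 3

Data: 0010 (corrected bit 3)


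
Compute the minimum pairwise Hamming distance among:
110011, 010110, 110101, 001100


Comparing all pairs, minimum distance: 2
Can detect 1 errors, correct 0 errors

2


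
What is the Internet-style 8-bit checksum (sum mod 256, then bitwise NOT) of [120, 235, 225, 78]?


Sum = 658 mod 256 = 146
Complement = 109

109


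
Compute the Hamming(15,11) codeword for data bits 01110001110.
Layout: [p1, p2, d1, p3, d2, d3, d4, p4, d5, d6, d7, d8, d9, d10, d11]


Parity bits: p1=1, p2=1, p3=0, p4=1

110011110001110


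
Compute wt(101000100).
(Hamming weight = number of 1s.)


Counting 1s in 101000100

3


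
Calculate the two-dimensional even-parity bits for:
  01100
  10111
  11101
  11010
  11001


Row parities: 00011
Column parities: 00101

Row P: 00011, Col P: 00101, Corner: 0


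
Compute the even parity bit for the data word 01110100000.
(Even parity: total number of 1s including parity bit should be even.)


Number of 1s in data: 4
Parity bit: 0

0


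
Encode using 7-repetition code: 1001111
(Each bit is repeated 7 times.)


Each bit -> 7 copies

1111111000000000000001111111111111111111111111111


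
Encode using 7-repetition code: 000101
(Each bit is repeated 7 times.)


Each bit -> 7 copies

000000000000000000000111111100000001111111


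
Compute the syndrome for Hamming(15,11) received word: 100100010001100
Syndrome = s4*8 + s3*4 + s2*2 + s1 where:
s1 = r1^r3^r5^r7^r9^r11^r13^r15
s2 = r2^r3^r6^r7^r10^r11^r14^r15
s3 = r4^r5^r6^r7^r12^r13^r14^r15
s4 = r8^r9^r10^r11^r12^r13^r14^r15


s1=0, s2=0, s3=1, s4=1

Syndrome = 12 (error at position 12)


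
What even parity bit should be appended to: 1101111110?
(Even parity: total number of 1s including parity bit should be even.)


Number of 1s in data: 8
Parity bit: 0

0


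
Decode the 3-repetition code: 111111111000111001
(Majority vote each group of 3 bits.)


Groups: 111, 111, 111, 000, 111, 001
Majority votes: 111010

111010


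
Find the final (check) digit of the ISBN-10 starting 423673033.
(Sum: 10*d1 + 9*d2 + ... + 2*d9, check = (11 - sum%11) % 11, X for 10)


Weighted sum: 196
196 mod 11 = 9

Check digit: 2


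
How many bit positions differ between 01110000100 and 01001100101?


XOR: 00111100001
Count of 1s: 5

5


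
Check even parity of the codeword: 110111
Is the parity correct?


Number of 1s: 5

No, parity error (5 ones)


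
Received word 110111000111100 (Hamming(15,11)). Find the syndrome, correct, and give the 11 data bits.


Syndrome = 4: error at position 4

Data: 01100111100 (corrected bit 4)


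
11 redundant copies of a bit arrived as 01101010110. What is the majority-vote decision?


Ones: 6 out of 11
Threshold: 6

1 (6/11 voted 1)


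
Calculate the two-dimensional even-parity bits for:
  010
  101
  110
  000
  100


Row parities: 10001
Column parities: 101

Row P: 10001, Col P: 101, Corner: 0


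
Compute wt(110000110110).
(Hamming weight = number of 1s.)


Counting 1s in 110000110110

6


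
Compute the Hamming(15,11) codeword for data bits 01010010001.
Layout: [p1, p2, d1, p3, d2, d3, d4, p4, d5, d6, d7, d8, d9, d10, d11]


Parity bits: p1=0, p2=1, p3=1, p4=0

010110100010001


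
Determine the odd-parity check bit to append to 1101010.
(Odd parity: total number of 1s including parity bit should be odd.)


Number of 1s in data: 4
Parity bit: 1

1


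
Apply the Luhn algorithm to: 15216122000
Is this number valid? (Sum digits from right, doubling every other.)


Luhn sum = 20
20 mod 10 = 0

Valid (Luhn sum mod 10 = 0)


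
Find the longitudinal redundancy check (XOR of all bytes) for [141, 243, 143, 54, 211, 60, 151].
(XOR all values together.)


XOR chain: 141 ^ 243 ^ 143 ^ 54 ^ 211 ^ 60 ^ 151 = 191

191


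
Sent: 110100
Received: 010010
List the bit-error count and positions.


XOR: 100110

3 error(s) at position(s): 0, 3, 4


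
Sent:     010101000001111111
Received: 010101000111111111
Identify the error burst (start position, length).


XOR: 000000000110000000

Burst at position 9, length 2


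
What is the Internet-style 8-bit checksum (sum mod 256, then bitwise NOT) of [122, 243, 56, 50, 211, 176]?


Sum = 858 mod 256 = 90
Complement = 165

165


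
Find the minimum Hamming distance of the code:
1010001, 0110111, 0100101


Comparing all pairs, minimum distance: 2
Can detect 1 errors, correct 0 errors

2


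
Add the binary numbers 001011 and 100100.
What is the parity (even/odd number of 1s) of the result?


001011 = 11
100100 = 36
Sum = 47 = 101111
1s count = 5

odd parity (5 ones in 101111)


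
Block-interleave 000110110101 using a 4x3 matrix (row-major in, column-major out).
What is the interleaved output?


Matrix:
  000
  110
  110
  101
Read columns: 011101100001

011101100001


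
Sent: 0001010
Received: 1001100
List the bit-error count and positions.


XOR: 1000110

3 error(s) at position(s): 0, 4, 5


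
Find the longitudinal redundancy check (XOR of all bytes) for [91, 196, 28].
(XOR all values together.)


XOR chain: 91 ^ 196 ^ 28 = 131

131


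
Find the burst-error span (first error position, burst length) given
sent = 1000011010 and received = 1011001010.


XOR: 0011010000

Burst at position 2, length 4


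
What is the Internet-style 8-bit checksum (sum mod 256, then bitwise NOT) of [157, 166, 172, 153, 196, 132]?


Sum = 976 mod 256 = 208
Complement = 47

47


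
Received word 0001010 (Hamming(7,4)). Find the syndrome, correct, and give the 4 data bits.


Syndrome = 2: error at position 2

Data: 0010 (corrected bit 2)


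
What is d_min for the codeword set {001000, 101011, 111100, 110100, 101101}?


Comparing all pairs, minimum distance: 1
Can detect 0 errors, correct 0 errors

1


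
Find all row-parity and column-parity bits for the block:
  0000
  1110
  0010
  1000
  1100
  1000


Row parities: 011101
Column parities: 0000

Row P: 011101, Col P: 0000, Corner: 0


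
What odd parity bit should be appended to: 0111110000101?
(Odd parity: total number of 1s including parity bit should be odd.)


Number of 1s in data: 7
Parity bit: 0

0


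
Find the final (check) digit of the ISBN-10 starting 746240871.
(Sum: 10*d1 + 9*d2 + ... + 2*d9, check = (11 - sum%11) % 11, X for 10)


Weighted sum: 247
247 mod 11 = 5

Check digit: 6


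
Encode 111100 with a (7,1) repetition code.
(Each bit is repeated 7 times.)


Each bit -> 7 copies

111111111111111111111111111100000000000000


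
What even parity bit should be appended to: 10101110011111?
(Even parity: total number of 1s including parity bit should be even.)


Number of 1s in data: 10
Parity bit: 0

0


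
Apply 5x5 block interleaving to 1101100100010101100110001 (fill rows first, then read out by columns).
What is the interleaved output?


Matrix:
  11011
  00100
  01010
  11001
  10001
Read columns: 1001110110010001010010011

1001110110010001010010011


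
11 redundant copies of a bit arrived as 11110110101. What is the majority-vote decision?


Ones: 8 out of 11
Threshold: 6

1 (8/11 voted 1)


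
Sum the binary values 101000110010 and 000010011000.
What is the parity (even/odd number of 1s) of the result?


101000110010 = 2610
000010011000 = 152
Sum = 2762 = 101011001010
1s count = 6

even parity (6 ones in 101011001010)


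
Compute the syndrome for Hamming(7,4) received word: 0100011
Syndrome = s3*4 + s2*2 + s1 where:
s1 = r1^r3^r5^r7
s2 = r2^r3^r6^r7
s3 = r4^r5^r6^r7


s1=1, s2=1, s3=0

Syndrome = 3 (error at position 3)


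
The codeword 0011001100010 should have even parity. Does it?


Number of 1s: 5

No, parity error (5 ones)


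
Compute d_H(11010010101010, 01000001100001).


XOR: 10010011001011
Count of 1s: 7

7


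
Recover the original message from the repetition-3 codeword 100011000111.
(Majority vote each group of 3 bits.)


Groups: 100, 011, 000, 111
Majority votes: 0101

0101


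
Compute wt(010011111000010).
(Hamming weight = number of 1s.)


Counting 1s in 010011111000010

7


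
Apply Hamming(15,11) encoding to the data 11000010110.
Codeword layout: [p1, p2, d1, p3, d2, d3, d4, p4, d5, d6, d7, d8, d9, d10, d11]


Parity bits: p1=0, p2=1, p3=1, p4=1

011110010010110


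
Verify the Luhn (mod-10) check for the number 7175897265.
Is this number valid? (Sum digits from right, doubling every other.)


Luhn sum = 47
47 mod 10 = 7

Invalid (Luhn sum mod 10 = 7)


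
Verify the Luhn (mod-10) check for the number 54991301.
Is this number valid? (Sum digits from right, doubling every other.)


Luhn sum = 29
29 mod 10 = 9

Invalid (Luhn sum mod 10 = 9)


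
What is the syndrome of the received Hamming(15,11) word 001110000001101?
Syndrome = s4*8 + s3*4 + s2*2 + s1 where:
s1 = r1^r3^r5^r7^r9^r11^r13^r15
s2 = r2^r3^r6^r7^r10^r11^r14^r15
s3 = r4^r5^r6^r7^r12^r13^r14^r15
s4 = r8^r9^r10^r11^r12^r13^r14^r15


s1=0, s2=0, s3=1, s4=1

Syndrome = 12 (error at position 12)


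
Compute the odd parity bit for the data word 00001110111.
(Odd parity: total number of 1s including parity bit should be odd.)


Number of 1s in data: 6
Parity bit: 1

1


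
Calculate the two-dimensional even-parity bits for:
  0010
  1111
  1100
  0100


Row parities: 1001
Column parities: 0101

Row P: 1001, Col P: 0101, Corner: 0


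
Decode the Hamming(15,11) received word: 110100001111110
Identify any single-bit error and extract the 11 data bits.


Syndrome = 0: no error detected

Data: 00001111110 (no errors)


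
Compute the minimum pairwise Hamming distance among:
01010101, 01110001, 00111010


Comparing all pairs, minimum distance: 2
Can detect 1 errors, correct 0 errors

2


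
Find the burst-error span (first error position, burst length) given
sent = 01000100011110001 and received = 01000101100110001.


XOR: 00000001111000000

Burst at position 7, length 4


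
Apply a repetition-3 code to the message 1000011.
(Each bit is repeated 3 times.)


Each bit -> 3 copies

111000000000000111111


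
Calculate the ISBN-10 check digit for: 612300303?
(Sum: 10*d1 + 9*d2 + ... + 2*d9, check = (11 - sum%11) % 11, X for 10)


Weighted sum: 124
124 mod 11 = 3

Check digit: 8


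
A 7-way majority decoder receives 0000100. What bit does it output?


Ones: 1 out of 7
Threshold: 4

0 (1/7 voted 1)


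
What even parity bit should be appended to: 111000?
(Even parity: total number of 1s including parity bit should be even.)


Number of 1s in data: 3
Parity bit: 1

1


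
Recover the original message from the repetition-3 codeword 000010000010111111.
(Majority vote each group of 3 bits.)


Groups: 000, 010, 000, 010, 111, 111
Majority votes: 000011

000011


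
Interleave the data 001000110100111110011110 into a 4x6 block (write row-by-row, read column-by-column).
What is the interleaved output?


Matrix:
  001000
  110100
  111110
  011110
Read columns: 011001111011011100110000

011001111011011100110000


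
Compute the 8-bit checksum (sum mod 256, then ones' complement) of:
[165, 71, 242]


Sum = 478 mod 256 = 222
Complement = 33

33


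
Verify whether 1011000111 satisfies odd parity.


Number of 1s: 6

No, parity error (6 ones)


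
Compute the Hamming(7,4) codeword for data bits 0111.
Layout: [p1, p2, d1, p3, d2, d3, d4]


Parity bits: p1=0, p2=0, p3=1

0001111


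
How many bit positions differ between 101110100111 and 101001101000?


XOR: 000111001111
Count of 1s: 7

7


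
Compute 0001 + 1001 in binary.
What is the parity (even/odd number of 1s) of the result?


0001 = 1
1001 = 9
Sum = 10 = 1010
1s count = 2

even parity (2 ones in 1010)


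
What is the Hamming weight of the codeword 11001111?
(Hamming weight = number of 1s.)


Counting 1s in 11001111

6


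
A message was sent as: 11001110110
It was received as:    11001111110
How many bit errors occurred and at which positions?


XOR: 00000001000

1 error(s) at position(s): 7


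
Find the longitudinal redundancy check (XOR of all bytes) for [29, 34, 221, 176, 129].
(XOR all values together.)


XOR chain: 29 ^ 34 ^ 221 ^ 176 ^ 129 = 211

211


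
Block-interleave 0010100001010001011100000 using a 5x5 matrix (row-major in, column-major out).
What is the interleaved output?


Matrix:
  00101
  00001
  01000
  10111
  00000
Read columns: 0001000100100100001011010

0001000100100100001011010


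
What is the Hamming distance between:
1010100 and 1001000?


XOR: 0011100
Count of 1s: 3

3


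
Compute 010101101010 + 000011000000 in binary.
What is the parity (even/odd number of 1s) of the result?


010101101010 = 1386
000011000000 = 192
Sum = 1578 = 11000101010
1s count = 5

odd parity (5 ones in 11000101010)


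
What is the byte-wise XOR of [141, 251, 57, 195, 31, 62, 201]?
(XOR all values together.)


XOR chain: 141 ^ 251 ^ 57 ^ 195 ^ 31 ^ 62 ^ 201 = 100

100


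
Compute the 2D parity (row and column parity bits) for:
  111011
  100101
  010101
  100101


Row parities: 1111
Column parities: 101110

Row P: 1111, Col P: 101110, Corner: 0


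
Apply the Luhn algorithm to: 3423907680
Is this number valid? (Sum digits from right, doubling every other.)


Luhn sum = 44
44 mod 10 = 4

Invalid (Luhn sum mod 10 = 4)


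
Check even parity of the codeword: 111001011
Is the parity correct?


Number of 1s: 6

Yes, parity is correct (6 ones)


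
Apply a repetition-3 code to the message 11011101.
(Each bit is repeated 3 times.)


Each bit -> 3 copies

111111000111111111000111


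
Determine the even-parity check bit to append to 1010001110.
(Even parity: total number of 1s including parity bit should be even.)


Number of 1s in data: 5
Parity bit: 1

1


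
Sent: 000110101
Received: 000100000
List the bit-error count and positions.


XOR: 000010101

3 error(s) at position(s): 4, 6, 8


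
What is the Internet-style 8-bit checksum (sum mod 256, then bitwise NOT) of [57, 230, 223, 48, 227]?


Sum = 785 mod 256 = 17
Complement = 238

238


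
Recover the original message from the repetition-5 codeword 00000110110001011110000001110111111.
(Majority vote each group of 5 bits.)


Groups: 00000, 11011, 00010, 11110, 00000, 11101, 11111
Majority votes: 0101011

0101011


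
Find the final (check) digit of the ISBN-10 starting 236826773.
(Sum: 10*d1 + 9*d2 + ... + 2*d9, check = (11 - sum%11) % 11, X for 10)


Weighted sum: 248
248 mod 11 = 6

Check digit: 5


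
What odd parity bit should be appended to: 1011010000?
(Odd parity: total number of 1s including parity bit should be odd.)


Number of 1s in data: 4
Parity bit: 1

1


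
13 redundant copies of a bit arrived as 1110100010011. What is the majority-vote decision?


Ones: 7 out of 13
Threshold: 7

1 (7/13 voted 1)


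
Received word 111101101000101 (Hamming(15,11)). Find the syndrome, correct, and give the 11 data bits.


Syndrome = 14: error at position 14

Data: 10111000111 (corrected bit 14)


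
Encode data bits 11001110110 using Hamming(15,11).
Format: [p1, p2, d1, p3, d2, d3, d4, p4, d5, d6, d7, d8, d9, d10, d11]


Parity bits: p1=1, p2=0, p3=1, p4=1

101110011110110


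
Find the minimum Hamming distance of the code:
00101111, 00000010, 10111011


Comparing all pairs, minimum distance: 3
Can detect 2 errors, correct 1 errors

3


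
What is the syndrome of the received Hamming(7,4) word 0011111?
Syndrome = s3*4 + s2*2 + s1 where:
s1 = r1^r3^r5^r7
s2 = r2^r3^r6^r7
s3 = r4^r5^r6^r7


s1=1, s2=1, s3=0

Syndrome = 3 (error at position 3)


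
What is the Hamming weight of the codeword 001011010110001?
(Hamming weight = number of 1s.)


Counting 1s in 001011010110001

7


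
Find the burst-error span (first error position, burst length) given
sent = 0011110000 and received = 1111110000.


XOR: 1100000000

Burst at position 0, length 2


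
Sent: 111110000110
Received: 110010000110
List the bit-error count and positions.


XOR: 001100000000

2 error(s) at position(s): 2, 3


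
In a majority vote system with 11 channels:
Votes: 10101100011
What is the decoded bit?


Ones: 6 out of 11
Threshold: 6

1 (6/11 voted 1)


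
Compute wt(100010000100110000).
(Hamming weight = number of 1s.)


Counting 1s in 100010000100110000

5


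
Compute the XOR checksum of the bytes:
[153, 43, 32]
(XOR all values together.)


XOR chain: 153 ^ 43 ^ 32 = 146

146


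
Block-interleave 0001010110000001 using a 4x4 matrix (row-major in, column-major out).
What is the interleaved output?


Matrix:
  0001
  0101
  1000
  0001
Read columns: 0010010000001101

0010010000001101


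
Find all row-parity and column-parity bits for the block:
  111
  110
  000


Row parities: 100
Column parities: 001

Row P: 100, Col P: 001, Corner: 1


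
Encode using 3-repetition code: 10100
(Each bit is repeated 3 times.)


Each bit -> 3 copies

111000111000000


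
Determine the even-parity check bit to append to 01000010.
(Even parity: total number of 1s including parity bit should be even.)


Number of 1s in data: 2
Parity bit: 0

0


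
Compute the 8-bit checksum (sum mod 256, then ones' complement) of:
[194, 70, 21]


Sum = 285 mod 256 = 29
Complement = 226

226


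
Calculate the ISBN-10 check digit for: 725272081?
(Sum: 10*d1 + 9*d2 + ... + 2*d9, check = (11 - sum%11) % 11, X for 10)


Weighted sum: 220
220 mod 11 = 0

Check digit: 0


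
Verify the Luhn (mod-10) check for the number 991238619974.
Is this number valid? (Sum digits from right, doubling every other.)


Luhn sum = 67
67 mod 10 = 7

Invalid (Luhn sum mod 10 = 7)


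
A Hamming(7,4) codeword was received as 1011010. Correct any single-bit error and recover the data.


Syndrome = 0: no error detected

Data: 1010 (no errors)


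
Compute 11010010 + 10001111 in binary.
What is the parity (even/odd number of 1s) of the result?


11010010 = 210
10001111 = 143
Sum = 353 = 101100001
1s count = 4

even parity (4 ones in 101100001)


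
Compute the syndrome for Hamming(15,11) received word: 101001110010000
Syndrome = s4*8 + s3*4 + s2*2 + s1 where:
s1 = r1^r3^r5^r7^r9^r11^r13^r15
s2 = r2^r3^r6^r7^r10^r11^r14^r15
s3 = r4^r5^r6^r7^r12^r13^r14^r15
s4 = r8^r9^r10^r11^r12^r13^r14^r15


s1=0, s2=0, s3=0, s4=0

Syndrome = 0 (no error)


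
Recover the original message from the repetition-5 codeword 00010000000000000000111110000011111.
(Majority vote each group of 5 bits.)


Groups: 00010, 00000, 00000, 00000, 11111, 00000, 11111
Majority votes: 0000101

0000101


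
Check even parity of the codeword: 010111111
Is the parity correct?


Number of 1s: 7

No, parity error (7 ones)


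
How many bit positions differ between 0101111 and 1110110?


XOR: 1011001
Count of 1s: 4

4


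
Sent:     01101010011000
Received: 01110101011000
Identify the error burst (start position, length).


XOR: 00011111000000

Burst at position 3, length 5


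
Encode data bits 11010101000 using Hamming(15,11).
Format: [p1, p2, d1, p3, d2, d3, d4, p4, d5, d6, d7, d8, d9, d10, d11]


Parity bits: p1=1, p2=1, p3=1, p4=0

111110100101000


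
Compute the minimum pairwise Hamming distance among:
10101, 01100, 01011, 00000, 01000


Comparing all pairs, minimum distance: 1
Can detect 0 errors, correct 0 errors

1


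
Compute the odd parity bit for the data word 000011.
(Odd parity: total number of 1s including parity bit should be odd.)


Number of 1s in data: 2
Parity bit: 1

1


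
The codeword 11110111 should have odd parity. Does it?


Number of 1s: 7

Yes, parity is correct (7 ones)


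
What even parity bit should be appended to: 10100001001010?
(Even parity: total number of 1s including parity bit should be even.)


Number of 1s in data: 5
Parity bit: 1

1


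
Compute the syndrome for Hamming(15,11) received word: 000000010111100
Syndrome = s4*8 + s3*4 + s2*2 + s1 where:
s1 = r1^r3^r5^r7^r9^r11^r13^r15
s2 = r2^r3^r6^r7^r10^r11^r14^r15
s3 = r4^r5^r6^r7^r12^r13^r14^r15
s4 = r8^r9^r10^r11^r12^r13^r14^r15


s1=0, s2=0, s3=0, s4=1

Syndrome = 8 (error at position 8)


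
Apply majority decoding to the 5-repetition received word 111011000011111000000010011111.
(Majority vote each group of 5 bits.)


Groups: 11101, 10000, 11111, 00000, 00100, 11111
Majority votes: 101001

101001


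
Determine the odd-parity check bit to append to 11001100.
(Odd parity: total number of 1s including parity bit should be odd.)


Number of 1s in data: 4
Parity bit: 1

1


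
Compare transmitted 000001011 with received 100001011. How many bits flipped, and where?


XOR: 100000000

1 error(s) at position(s): 0


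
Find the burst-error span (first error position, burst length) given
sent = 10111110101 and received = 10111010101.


XOR: 00000100000

Burst at position 5, length 1


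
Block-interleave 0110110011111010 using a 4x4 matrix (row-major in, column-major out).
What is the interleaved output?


Matrix:
  0110
  1100
  1111
  1010
Read columns: 0111111010110010

0111111010110010


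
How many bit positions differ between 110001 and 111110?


XOR: 001111
Count of 1s: 4

4


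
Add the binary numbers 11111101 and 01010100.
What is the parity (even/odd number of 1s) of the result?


11111101 = 253
01010100 = 84
Sum = 337 = 101010001
1s count = 4

even parity (4 ones in 101010001)


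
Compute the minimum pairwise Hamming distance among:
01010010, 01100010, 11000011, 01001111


Comparing all pairs, minimum distance: 2
Can detect 1 errors, correct 0 errors

2


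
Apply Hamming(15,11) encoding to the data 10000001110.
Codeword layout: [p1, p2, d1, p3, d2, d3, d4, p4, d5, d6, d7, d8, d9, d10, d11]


Parity bits: p1=0, p2=0, p3=1, p4=1

001100010001110


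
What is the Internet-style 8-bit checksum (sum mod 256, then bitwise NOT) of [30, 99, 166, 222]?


Sum = 517 mod 256 = 5
Complement = 250

250


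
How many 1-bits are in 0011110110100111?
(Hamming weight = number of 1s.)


Counting 1s in 0011110110100111

10


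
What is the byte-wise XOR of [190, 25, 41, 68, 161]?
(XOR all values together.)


XOR chain: 190 ^ 25 ^ 41 ^ 68 ^ 161 = 107

107


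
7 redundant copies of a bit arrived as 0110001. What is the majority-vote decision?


Ones: 3 out of 7
Threshold: 4

0 (3/7 voted 1)


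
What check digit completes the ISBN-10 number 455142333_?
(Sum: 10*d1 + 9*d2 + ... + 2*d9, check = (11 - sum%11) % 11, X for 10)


Weighted sum: 193
193 mod 11 = 6

Check digit: 5


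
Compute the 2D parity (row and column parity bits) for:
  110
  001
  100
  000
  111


Row parities: 01101
Column parities: 100

Row P: 01101, Col P: 100, Corner: 1


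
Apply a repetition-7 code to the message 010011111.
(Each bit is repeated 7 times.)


Each bit -> 7 copies

000000011111110000000000000011111111111111111111111111111111111


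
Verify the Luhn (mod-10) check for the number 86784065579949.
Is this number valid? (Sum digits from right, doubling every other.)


Luhn sum = 85
85 mod 10 = 5

Invalid (Luhn sum mod 10 = 5)


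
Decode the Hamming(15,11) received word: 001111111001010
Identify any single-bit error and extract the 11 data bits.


Syndrome = 0: no error detected

Data: 11111001010 (no errors)


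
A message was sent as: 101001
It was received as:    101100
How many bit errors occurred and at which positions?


XOR: 000101

2 error(s) at position(s): 3, 5


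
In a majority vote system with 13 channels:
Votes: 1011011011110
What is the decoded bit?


Ones: 9 out of 13
Threshold: 7

1 (9/13 voted 1)


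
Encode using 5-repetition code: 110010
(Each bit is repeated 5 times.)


Each bit -> 5 copies

111111111100000000001111100000


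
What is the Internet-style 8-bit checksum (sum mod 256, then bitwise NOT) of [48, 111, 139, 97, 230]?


Sum = 625 mod 256 = 113
Complement = 142

142


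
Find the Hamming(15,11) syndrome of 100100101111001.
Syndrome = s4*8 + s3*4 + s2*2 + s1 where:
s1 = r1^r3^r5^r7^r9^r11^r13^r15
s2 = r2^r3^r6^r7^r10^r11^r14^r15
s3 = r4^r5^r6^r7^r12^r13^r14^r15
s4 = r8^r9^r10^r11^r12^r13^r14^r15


s1=1, s2=0, s3=0, s4=1

Syndrome = 9 (error at position 9)


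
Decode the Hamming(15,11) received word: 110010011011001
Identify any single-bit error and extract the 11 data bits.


Syndrome = 15: error at position 15

Data: 01001011000 (corrected bit 15)


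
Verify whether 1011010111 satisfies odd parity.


Number of 1s: 7

Yes, parity is correct (7 ones)


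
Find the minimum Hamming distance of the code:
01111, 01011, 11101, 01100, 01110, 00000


Comparing all pairs, minimum distance: 1
Can detect 0 errors, correct 0 errors

1


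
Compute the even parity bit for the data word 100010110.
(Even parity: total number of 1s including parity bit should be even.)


Number of 1s in data: 4
Parity bit: 0

0


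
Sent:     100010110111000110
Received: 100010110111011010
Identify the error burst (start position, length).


XOR: 000000000000011100

Burst at position 13, length 3


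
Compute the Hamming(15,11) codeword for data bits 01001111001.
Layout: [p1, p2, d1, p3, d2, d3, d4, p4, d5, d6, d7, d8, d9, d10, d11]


Parity bits: p1=0, p2=1, p3=1, p4=1

010110011111001


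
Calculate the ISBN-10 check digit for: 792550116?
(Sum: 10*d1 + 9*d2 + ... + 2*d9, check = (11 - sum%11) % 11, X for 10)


Weighted sum: 251
251 mod 11 = 9

Check digit: 2


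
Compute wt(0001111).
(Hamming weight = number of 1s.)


Counting 1s in 0001111

4


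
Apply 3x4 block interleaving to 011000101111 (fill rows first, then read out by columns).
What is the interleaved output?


Matrix:
  0110
  0010
  1111
Read columns: 001101111001

001101111001


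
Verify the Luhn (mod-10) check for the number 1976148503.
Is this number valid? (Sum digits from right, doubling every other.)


Luhn sum = 43
43 mod 10 = 3

Invalid (Luhn sum mod 10 = 3)


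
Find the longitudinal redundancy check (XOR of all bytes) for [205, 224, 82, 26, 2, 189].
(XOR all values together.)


XOR chain: 205 ^ 224 ^ 82 ^ 26 ^ 2 ^ 189 = 218

218


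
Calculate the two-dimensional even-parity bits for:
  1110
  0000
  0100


Row parities: 101
Column parities: 1010

Row P: 101, Col P: 1010, Corner: 0


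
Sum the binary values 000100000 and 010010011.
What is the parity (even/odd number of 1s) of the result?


000100000 = 32
010010011 = 147
Sum = 179 = 10110011
1s count = 5

odd parity (5 ones in 10110011)


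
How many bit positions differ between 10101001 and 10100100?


XOR: 00001101
Count of 1s: 3

3


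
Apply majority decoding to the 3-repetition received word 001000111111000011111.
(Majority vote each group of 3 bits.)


Groups: 001, 000, 111, 111, 000, 011, 111
Majority votes: 0011011

0011011


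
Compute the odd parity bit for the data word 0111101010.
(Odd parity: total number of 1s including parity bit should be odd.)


Number of 1s in data: 6
Parity bit: 1

1


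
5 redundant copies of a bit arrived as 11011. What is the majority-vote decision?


Ones: 4 out of 5
Threshold: 3

1 (4/5 voted 1)


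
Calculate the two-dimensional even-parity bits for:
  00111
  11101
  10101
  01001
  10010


Row parities: 10100
Column parities: 10100

Row P: 10100, Col P: 10100, Corner: 0


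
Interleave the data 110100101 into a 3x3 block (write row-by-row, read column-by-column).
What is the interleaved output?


Matrix:
  110
  100
  101
Read columns: 111100001

111100001


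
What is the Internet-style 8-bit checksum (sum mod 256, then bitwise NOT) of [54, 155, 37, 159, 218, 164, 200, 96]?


Sum = 1083 mod 256 = 59
Complement = 196

196


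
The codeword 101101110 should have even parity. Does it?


Number of 1s: 6

Yes, parity is correct (6 ones)


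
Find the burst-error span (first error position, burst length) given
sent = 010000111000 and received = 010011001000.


XOR: 000011110000

Burst at position 4, length 4


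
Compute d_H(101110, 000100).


XOR: 101010
Count of 1s: 3

3


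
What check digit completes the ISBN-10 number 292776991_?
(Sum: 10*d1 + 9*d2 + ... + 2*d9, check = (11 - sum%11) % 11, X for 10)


Weighted sum: 303
303 mod 11 = 6

Check digit: 5


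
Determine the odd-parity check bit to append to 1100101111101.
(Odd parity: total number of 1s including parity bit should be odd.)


Number of 1s in data: 9
Parity bit: 0

0


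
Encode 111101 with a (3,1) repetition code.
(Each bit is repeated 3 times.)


Each bit -> 3 copies

111111111111000111


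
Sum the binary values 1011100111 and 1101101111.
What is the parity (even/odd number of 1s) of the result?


1011100111 = 743
1101101111 = 879
Sum = 1622 = 11001010110
1s count = 6

even parity (6 ones in 11001010110)


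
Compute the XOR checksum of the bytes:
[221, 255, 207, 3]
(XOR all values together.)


XOR chain: 221 ^ 255 ^ 207 ^ 3 = 238

238


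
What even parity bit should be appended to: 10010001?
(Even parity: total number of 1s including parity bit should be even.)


Number of 1s in data: 3
Parity bit: 1

1


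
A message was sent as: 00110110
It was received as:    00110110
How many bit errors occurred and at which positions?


XOR: 00000000

0 errors (received matches sent)


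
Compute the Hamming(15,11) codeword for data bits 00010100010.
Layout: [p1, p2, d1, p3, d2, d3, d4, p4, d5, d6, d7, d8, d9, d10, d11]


Parity bits: p1=1, p2=1, p3=0, p4=0

110000100100010


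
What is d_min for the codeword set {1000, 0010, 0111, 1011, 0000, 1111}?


Comparing all pairs, minimum distance: 1
Can detect 0 errors, correct 0 errors

1


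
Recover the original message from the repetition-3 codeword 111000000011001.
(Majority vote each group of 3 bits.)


Groups: 111, 000, 000, 011, 001
Majority votes: 10010

10010


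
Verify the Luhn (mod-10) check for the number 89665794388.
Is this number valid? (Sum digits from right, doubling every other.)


Luhn sum = 71
71 mod 10 = 1

Invalid (Luhn sum mod 10 = 1)


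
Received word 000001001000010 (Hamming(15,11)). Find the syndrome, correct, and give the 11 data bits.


Syndrome = 1: error at position 1

Data: 00101000010 (corrected bit 1)


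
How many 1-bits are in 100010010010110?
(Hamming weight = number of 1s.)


Counting 1s in 100010010010110

6


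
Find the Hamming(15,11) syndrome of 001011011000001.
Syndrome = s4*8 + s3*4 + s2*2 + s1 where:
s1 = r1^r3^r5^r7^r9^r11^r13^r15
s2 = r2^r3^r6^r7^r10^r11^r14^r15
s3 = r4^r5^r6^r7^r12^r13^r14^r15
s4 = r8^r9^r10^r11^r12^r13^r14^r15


s1=0, s2=1, s3=1, s4=1

Syndrome = 14 (error at position 14)


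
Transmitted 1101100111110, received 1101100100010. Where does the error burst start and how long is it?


XOR: 0000000011100

Burst at position 8, length 3


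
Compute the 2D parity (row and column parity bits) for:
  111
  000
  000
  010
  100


Row parities: 10011
Column parities: 001

Row P: 10011, Col P: 001, Corner: 1


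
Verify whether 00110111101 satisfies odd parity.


Number of 1s: 7

Yes, parity is correct (7 ones)


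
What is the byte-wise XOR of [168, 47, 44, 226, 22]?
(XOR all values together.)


XOR chain: 168 ^ 47 ^ 44 ^ 226 ^ 22 = 95

95


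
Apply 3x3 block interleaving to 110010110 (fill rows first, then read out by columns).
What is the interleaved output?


Matrix:
  110
  010
  110
Read columns: 101111000

101111000


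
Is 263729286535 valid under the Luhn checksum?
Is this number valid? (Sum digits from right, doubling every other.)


Luhn sum = 67
67 mod 10 = 7

Invalid (Luhn sum mod 10 = 7)


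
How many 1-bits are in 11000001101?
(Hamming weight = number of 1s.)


Counting 1s in 11000001101

5


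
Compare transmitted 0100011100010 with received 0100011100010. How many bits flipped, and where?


XOR: 0000000000000

0 errors (received matches sent)


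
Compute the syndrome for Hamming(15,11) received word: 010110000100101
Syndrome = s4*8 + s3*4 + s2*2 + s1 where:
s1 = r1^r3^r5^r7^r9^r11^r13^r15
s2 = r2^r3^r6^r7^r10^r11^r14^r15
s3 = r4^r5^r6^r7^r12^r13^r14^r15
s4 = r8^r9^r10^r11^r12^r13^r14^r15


s1=1, s2=1, s3=0, s4=1

Syndrome = 11 (error at position 11)


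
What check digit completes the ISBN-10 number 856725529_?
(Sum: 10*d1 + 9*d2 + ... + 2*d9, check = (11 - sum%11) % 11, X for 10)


Weighted sum: 303
303 mod 11 = 6

Check digit: 5


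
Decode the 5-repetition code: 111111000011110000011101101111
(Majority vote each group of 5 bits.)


Groups: 11111, 10000, 11110, 00001, 11011, 01111
Majority votes: 101011

101011


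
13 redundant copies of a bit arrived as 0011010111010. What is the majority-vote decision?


Ones: 7 out of 13
Threshold: 7

1 (7/13 voted 1)
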